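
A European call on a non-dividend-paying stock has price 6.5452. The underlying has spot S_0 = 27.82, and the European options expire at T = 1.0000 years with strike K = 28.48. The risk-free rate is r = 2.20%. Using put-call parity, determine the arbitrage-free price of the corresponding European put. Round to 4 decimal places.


Answer: Put price = 6.5855

Derivation:
Put-call parity: C - P = S_0 * exp(-qT) - K * exp(-rT).
S_0 * exp(-qT) = 27.8200 * 1.00000000 = 27.82000000
K * exp(-rT) = 28.4800 * 0.97824024 = 27.86028189
P = C - S*exp(-qT) + K*exp(-rT)
P = 6.5452 - 27.82000000 + 27.86028189 = 6.5855


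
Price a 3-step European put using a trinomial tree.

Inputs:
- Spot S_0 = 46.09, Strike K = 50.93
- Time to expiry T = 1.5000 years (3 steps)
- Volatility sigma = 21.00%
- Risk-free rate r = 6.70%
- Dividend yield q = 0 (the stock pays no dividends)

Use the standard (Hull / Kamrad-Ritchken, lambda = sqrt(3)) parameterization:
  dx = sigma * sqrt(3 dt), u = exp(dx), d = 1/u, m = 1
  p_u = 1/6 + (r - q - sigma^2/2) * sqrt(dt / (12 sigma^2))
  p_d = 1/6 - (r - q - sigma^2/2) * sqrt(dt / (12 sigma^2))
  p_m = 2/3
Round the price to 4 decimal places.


dt = T/N = 0.500000; dx = sigma*sqrt(3*dt) = 0.257196
u = exp(dx) = 1.293299; d = 1/u = 0.773216
p_u = 0.210359, p_m = 0.666667, p_d = 0.122974
Discount per step: exp(-r*dt) = 0.967055
Stock lattice S(k, j) with j the centered position index:
  k=0: S(0,+0) = 46.0900
  k=1: S(1,-1) = 35.6375; S(1,+0) = 46.0900; S(1,+1) = 59.6082
  k=2: S(2,-2) = 27.5555; S(2,-1) = 35.6375; S(2,+0) = 46.0900; S(2,+1) = 59.6082; S(2,+2) = 77.0912
  k=3: S(3,-3) = 21.3064; S(3,-2) = 27.5555; S(3,-1) = 35.6375; S(3,+0) = 46.0900; S(3,+1) = 59.6082; S(3,+2) = 77.0912; S(3,+3) = 99.7020
Terminal payoffs V(N, j) = max(K - S_T, 0):
  V(3,-3) = 29.623616; V(3,-2) = 23.374472; V(3,-1) = 15.292460; V(3,+0) = 4.840000; V(3,+1) = 0.000000; V(3,+2) = 0.000000; V(3,+3) = 0.000000
Backward induction: V(k, j) = exp(-r*dt) * [p_u * V(k+1, j+1) + p_m * V(k+1, j) + p_d * V(k+1, j-1)]
  V(2,-2) = exp(-r*dt) * [p_u*15.292460 + p_m*23.374472 + p_d*29.623616] = 21.703452
  V(2,-1) = exp(-r*dt) * [p_u*4.840000 + p_m*15.292460 + p_d*23.374472] = 13.623455
  V(2,+0) = exp(-r*dt) * [p_u*0.000000 + p_m*4.840000 + p_d*15.292460] = 4.938989
  V(2,+1) = exp(-r*dt) * [p_u*0.000000 + p_m*0.000000 + p_d*4.840000] = 0.575587
  V(2,+2) = exp(-r*dt) * [p_u*0.000000 + p_m*0.000000 + p_d*0.000000] = 0.000000
  V(1,-1) = exp(-r*dt) * [p_u*4.938989 + p_m*13.623455 + p_d*21.703452] = 12.368857
  V(1,+0) = exp(-r*dt) * [p_u*0.575587 + p_m*4.938989 + p_d*13.623455] = 4.921415
  V(1,+1) = exp(-r*dt) * [p_u*0.000000 + p_m*0.575587 + p_d*4.938989] = 0.958442
  V(0,+0) = exp(-r*dt) * [p_u*0.958442 + p_m*4.921415 + p_d*12.368857] = 4.838768

Answer: Price = V(0,0) = 4.8388


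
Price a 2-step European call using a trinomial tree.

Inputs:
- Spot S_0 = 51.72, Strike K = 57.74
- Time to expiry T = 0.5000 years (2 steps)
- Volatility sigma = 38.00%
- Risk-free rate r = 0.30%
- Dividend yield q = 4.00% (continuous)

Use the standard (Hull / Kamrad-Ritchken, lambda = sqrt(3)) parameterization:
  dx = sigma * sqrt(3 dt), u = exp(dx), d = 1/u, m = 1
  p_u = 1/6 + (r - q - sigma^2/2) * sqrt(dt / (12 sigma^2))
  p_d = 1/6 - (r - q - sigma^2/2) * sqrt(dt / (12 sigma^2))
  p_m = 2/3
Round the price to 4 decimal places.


Answer: Price = V(0,0) = 3.0154

Derivation:
dt = T/N = 0.250000; dx = sigma*sqrt(3*dt) = 0.329090
u = exp(dx) = 1.389702; d = 1/u = 0.719579
p_u = 0.125189, p_m = 0.666667, p_d = 0.208145
Discount per step: exp(-r*dt) = 0.999250
Stock lattice S(k, j) with j the centered position index:
  k=0: S(0,+0) = 51.7200
  k=1: S(1,-1) = 37.2166; S(1,+0) = 51.7200; S(1,+1) = 71.8754
  k=2: S(2,-2) = 26.7803; S(2,-1) = 37.2166; S(2,+0) = 51.7200; S(2,+1) = 71.8754; S(2,+2) = 99.8854
Terminal payoffs V(N, j) = max(S_T - K, 0):
  V(2,-2) = 0.000000; V(2,-1) = 0.000000; V(2,+0) = 0.000000; V(2,+1) = 14.135410; V(2,+2) = 42.145433
Backward induction: V(k, j) = exp(-r*dt) * [p_u * V(k+1, j+1) + p_m * V(k+1, j) + p_d * V(k+1, j-1)]
  V(1,-1) = exp(-r*dt) * [p_u*0.000000 + p_m*0.000000 + p_d*0.000000] = 0.000000
  V(1,+0) = exp(-r*dt) * [p_u*14.135410 + p_m*0.000000 + p_d*0.000000] = 1.768266
  V(1,+1) = exp(-r*dt) * [p_u*42.145433 + p_m*14.135410 + p_d*0.000000] = 14.688714
  V(0,+0) = exp(-r*dt) * [p_u*14.688714 + p_m*1.768266 + p_d*0.000000] = 3.015441


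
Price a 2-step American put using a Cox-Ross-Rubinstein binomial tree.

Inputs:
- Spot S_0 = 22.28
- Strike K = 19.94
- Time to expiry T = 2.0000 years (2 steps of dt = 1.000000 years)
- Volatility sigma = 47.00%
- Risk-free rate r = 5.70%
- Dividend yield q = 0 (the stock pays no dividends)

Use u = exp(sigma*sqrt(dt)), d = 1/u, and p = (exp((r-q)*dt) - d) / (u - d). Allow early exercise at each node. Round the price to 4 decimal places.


Answer: Price = V(0,0) = 3.1546

Derivation:
dt = T/N = 1.000000
u = exp(sigma*sqrt(dt)) = 1.599994; d = 1/u = 0.625002
p = (exp((r-q)*dt) - d) / (u - d) = 0.444777
Discount per step: exp(-r*dt) = 0.944594
Stock lattice S(k, i) with i counting down-moves:
  k=0: S(0,0) = 22.2800
  k=1: S(1,0) = 35.6479; S(1,1) = 13.9251
  k=2: S(2,0) = 57.0364; S(2,1) = 22.2800; S(2,2) = 8.7032
Terminal payoffs V(N, i) = max(K - S_T, 0):
  V(2,0) = 0.000000; V(2,1) = 0.000000; V(2,2) = 11.236812
Backward induction: V(k, i) = exp(-r*dt) * [p * V(k+1, i) + (1-p) * V(k+1, i+1)]; then take max(V_cont, immediate exercise) for American.
  V(1,0) = exp(-r*dt) * [p*0.000000 + (1-p)*0.000000] = 0.000000; exercise = 0.000000; V(1,0) = max -> 0.000000
  V(1,1) = exp(-r*dt) * [p*0.000000 + (1-p)*11.236812] = 5.893267; exercise = 6.014949; V(1,1) = max -> 6.014949
  V(0,0) = exp(-r*dt) * [p*0.000000 + (1-p)*6.014949] = 3.154605; exercise = 0.000000; V(0,0) = max -> 3.154605


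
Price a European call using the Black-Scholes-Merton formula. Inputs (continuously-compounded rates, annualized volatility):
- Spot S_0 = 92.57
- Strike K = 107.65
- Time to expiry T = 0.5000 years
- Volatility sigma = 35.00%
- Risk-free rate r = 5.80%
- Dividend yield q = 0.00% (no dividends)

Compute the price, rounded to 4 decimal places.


Answer: Price = 4.8530

Derivation:
d1 = (ln(S/K) + (r - q + 0.5*sigma^2) * T) / (sigma * sqrt(T)) = -0.36888795
d2 = d1 - sigma * sqrt(T) = -0.61637532
exp(-rT) = 0.97141646; exp(-qT) = 1.00000000
C = S_0 * exp(-qT) * N(d1) - K * exp(-rT) * N(d2)
N(d1) = 0.35610562; N(d2) = 0.26882342
C = 92.5700 * 1.00000000 * 0.35610562 - 107.6500 * 0.97141646 * 0.26882342 = 4.8530


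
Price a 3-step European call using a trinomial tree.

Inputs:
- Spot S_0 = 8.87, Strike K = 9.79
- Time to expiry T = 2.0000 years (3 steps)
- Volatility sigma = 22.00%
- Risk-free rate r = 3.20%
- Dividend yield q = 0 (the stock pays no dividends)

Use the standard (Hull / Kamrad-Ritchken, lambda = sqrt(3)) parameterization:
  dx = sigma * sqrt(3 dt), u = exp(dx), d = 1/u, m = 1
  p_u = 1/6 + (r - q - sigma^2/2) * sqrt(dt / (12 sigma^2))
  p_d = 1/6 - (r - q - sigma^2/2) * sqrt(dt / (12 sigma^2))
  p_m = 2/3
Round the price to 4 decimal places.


Answer: Price = V(0,0) = 0.9902

Derivation:
dt = T/N = 0.666667; dx = sigma*sqrt(3*dt) = 0.311127
u = exp(dx) = 1.364963; d = 1/u = 0.732621
p_u = 0.175023, p_m = 0.666667, p_d = 0.158310
Discount per step: exp(-r*dt) = 0.978893
Stock lattice S(k, j) with j the centered position index:
  k=0: S(0,+0) = 8.8700
  k=1: S(1,-1) = 6.4983; S(1,+0) = 8.8700; S(1,+1) = 12.1072
  k=2: S(2,-2) = 4.7608; S(2,-1) = 6.4983; S(2,+0) = 8.8700; S(2,+1) = 12.1072; S(2,+2) = 16.5259
  k=3: S(3,-3) = 3.4879; S(3,-2) = 4.7608; S(3,-1) = 6.4983; S(3,+0) = 8.8700; S(3,+1) = 12.1072; S(3,+2) = 16.5259; S(3,+3) = 22.5572
Terminal payoffs V(N, j) = max(S_T - K, 0):
  V(3,-3) = 0.000000; V(3,-2) = 0.000000; V(3,-1) = 0.000000; V(3,+0) = 0.000000; V(3,+1) = 2.317218; V(3,+2) = 6.735899; V(3,+3) = 12.767233
Backward induction: V(k, j) = exp(-r*dt) * [p_u * V(k+1, j+1) + p_m * V(k+1, j) + p_d * V(k+1, j-1)]
  V(2,-2) = exp(-r*dt) * [p_u*0.000000 + p_m*0.000000 + p_d*0.000000] = 0.000000
  V(2,-1) = exp(-r*dt) * [p_u*0.000000 + p_m*0.000000 + p_d*0.000000] = 0.000000
  V(2,+0) = exp(-r*dt) * [p_u*2.317218 + p_m*0.000000 + p_d*0.000000] = 0.397007
  V(2,+1) = exp(-r*dt) * [p_u*6.735899 + p_m*2.317218 + p_d*0.000000] = 2.666260
  V(2,+2) = exp(-r*dt) * [p_u*12.767233 + p_m*6.735899 + p_d*2.317218] = 6.942308
  V(1,-1) = exp(-r*dt) * [p_u*0.397007 + p_m*0.000000 + p_d*0.000000] = 0.068019
  V(1,+0) = exp(-r*dt) * [p_u*2.666260 + p_m*0.397007 + p_d*0.000000] = 0.715893
  V(1,+1) = exp(-r*dt) * [p_u*6.942308 + p_m*2.666260 + p_d*0.397007] = 2.990931
  V(0,+0) = exp(-r*dt) * [p_u*2.990931 + p_m*0.715893 + p_d*0.068019] = 0.990162


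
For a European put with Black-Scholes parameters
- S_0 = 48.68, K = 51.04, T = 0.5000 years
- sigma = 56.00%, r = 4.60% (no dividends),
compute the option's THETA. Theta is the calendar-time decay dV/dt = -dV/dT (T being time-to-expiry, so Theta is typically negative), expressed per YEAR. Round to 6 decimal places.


d1 = 0.1365186543; d2 = -0.2594611432
phi(d1) = 0.3952419363; exp(-qT) = 1.0000000000; exp(-rT) = 0.9772624838
Theta = -S*exp(-qT)*phi(d1)*sigma/(2*sqrt(T)) + r*K*exp(-rT)*N(-d2) - q*S*exp(-qT)*N(-d1)
N(-d1) = 0.4457056393; N(-d2) = 0.6023602705; sqrt(T) = 0.7071067812
Term 1 = -48.6800 * 1.0000000000 * 0.3952419363 * 0.5600 / (2 * 0.7071067812) = -7.6188007692
Term 2 = 0.0460 * 51.0400 * 0.9772624838 * 0.6023602705 = 1.3820891067
Term 3 = 0 (no dividend yield, q = 0)
Theta = -7.6188007692 + (1.3820891067) + (0.0000000000) = -6.236712

Answer: Theta = -6.236712


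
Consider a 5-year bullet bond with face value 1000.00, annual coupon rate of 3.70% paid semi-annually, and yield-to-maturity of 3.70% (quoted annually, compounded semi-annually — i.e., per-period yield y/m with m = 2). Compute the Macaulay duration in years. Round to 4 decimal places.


Coupon per period c = face * coupon_rate / m = 18.500000
Periods per year m = 2; per-period yield y/m = 0.018500
Number of cashflows N = 10
Cashflows (t years, CF_t, discount factor 1/(1+y/m)^(m*t), PV):
  t = 0.5000: CF_t = 18.500000, DF = 0.981836, PV = 18.163967
  t = 1.0000: CF_t = 18.500000, DF = 0.964002, PV = 17.834037
  t = 1.5000: CF_t = 18.500000, DF = 0.946492, PV = 17.510100
  t = 2.0000: CF_t = 18.500000, DF = 0.929300, PV = 17.192047
  t = 2.5000: CF_t = 18.500000, DF = 0.912420, PV = 16.879771
  t = 3.0000: CF_t = 18.500000, DF = 0.895847, PV = 16.573168
  t = 3.5000: CF_t = 18.500000, DF = 0.879575, PV = 16.272133
  t = 4.0000: CF_t = 18.500000, DF = 0.863598, PV = 15.976567
  t = 4.5000: CF_t = 18.500000, DF = 0.847912, PV = 15.686369
  t = 5.0000: CF_t = 1018.500000, DF = 0.832510, PV = 847.911841
Price P = sum_t PV_t = 1000.000000
Macaulay numerator sum_t t * PV_t:
  t * PV_t at t = 0.5000: 9.081983
  t * PV_t at t = 1.0000: 17.834037
  t * PV_t at t = 1.5000: 26.265150
  t * PV_t at t = 2.0000: 34.384094
  t * PV_t at t = 2.5000: 42.199429
  t * PV_t at t = 3.0000: 49.719503
  t * PV_t at t = 3.5000: 56.952467
  t * PV_t at t = 4.0000: 63.906268
  t * PV_t at t = 4.5000: 70.588661
  t * PV_t at t = 5.0000: 4239.559203
Macaulay duration D = (sum_t t * PV_t) / P = 4610.490795 / 1000.000000 = 4.610491

Answer: Macaulay duration = 4.6105 years


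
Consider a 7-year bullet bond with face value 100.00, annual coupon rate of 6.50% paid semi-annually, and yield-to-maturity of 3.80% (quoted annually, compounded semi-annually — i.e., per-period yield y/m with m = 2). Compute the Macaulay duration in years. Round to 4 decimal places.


Coupon per period c = face * coupon_rate / m = 3.250000
Periods per year m = 2; per-period yield y/m = 0.019000
Number of cashflows N = 14
Cashflows (t years, CF_t, discount factor 1/(1+y/m)^(m*t), PV):
  t = 0.5000: CF_t = 3.250000, DF = 0.981354, PV = 3.189401
  t = 1.0000: CF_t = 3.250000, DF = 0.963056, PV = 3.129933
  t = 1.5000: CF_t = 3.250000, DF = 0.945099, PV = 3.071573
  t = 2.0000: CF_t = 3.250000, DF = 0.927477, PV = 3.014301
  t = 2.5000: CF_t = 3.250000, DF = 0.910184, PV = 2.958097
  t = 3.0000: CF_t = 3.250000, DF = 0.893213, PV = 2.902941
  t = 3.5000: CF_t = 3.250000, DF = 0.876558, PV = 2.848814
  t = 4.0000: CF_t = 3.250000, DF = 0.860214, PV = 2.795696
  t = 4.5000: CF_t = 3.250000, DF = 0.844175, PV = 2.743568
  t = 5.0000: CF_t = 3.250000, DF = 0.828434, PV = 2.692412
  t = 5.5000: CF_t = 3.250000, DF = 0.812988, PV = 2.642210
  t = 6.0000: CF_t = 3.250000, DF = 0.797829, PV = 2.592944
  t = 6.5000: CF_t = 3.250000, DF = 0.782953, PV = 2.544597
  t = 7.0000: CF_t = 103.250000, DF = 0.768354, PV = 79.332563
Price P = sum_t PV_t = 116.459049
Macaulay numerator sum_t t * PV_t:
  t * PV_t at t = 0.5000: 1.594701
  t * PV_t at t = 1.0000: 3.129933
  t * PV_t at t = 1.5000: 4.607359
  t * PV_t at t = 2.0000: 6.028602
  t * PV_t at t = 2.5000: 7.395243
  t * PV_t at t = 3.0000: 8.708824
  t * PV_t at t = 3.5000: 9.970848
  t * PV_t at t = 4.0000: 11.182783
  t * PV_t at t = 4.5000: 12.346055
  t * PV_t at t = 5.0000: 13.462060
  t * PV_t at t = 5.5000: 14.532155
  t * PV_t at t = 6.0000: 15.557665
  t * PV_t at t = 6.5000: 16.539879
  t * PV_t at t = 7.0000: 555.327940
Macaulay duration D = (sum_t t * PV_t) / P = 680.384046 / 116.459049 = 5.842260

Answer: Macaulay duration = 5.8423 years


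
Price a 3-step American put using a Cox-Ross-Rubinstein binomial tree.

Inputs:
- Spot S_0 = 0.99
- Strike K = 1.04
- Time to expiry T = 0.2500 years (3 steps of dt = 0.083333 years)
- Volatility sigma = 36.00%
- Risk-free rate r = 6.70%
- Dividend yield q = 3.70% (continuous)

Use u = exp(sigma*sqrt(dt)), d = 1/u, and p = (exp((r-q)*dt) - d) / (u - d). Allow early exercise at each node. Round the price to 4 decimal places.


dt = T/N = 0.083333
u = exp(sigma*sqrt(dt)) = 1.109515; d = 1/u = 0.901295
p = (exp((r-q)*dt) - d) / (u - d) = 0.486064
Discount per step: exp(-r*dt) = 0.994432
Stock lattice S(k, i) with i counting down-moves:
  k=0: S(0,0) = 0.9900
  k=1: S(1,0) = 1.0984; S(1,1) = 0.8923
  k=2: S(2,0) = 1.2187; S(2,1) = 0.9900; S(2,2) = 0.8042
  k=3: S(3,0) = 1.3522; S(3,1) = 1.0984; S(3,2) = 0.8923; S(3,3) = 0.7248
Terminal payoffs V(N, i) = max(K - S_T, 0):
  V(3,0) = 0.000000; V(3,1) = 0.000000; V(3,2) = 0.147718; V(3,3) = 0.315171
Backward induction: V(k, i) = exp(-r*dt) * [p * V(k+1, i) + (1-p) * V(k+1, i+1)]; then take max(V_cont, immediate exercise) for American.
  V(2,0) = exp(-r*dt) * [p*0.000000 + (1-p)*0.000000] = 0.000000; exercise = 0.000000; V(2,0) = max -> 0.000000
  V(2,1) = exp(-r*dt) * [p*0.000000 + (1-p)*0.147718] = 0.075495; exercise = 0.050000; V(2,1) = max -> 0.075495
  V(2,2) = exp(-r*dt) * [p*0.147718 + (1-p)*0.315171] = 0.232477; exercise = 0.235791; V(2,2) = max -> 0.235791
  V(1,0) = exp(-r*dt) * [p*0.000000 + (1-p)*0.075495] = 0.038584; exercise = 0.000000; V(1,0) = max -> 0.038584
  V(1,1) = exp(-r*dt) * [p*0.075495 + (1-p)*0.235791] = 0.156998; exercise = 0.147718; V(1,1) = max -> 0.156998
  V(0,0) = exp(-r*dt) * [p*0.038584 + (1-p)*0.156998] = 0.098887; exercise = 0.050000; V(0,0) = max -> 0.098887

Answer: Price = V(0,0) = 0.0989


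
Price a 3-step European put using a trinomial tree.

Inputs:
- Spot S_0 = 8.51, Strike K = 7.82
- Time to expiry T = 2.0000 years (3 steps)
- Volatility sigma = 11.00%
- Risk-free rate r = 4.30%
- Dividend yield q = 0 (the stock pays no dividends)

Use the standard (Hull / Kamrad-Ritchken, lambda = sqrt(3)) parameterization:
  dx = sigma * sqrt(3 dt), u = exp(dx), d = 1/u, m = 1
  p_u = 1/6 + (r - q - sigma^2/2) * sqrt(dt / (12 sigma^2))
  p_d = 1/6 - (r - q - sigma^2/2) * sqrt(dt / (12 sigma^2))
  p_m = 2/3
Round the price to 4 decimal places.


dt = T/N = 0.666667; dx = sigma*sqrt(3*dt) = 0.155563
u = exp(dx) = 1.168316; d = 1/u = 0.855933
p_u = 0.245841, p_m = 0.666667, p_d = 0.087492
Discount per step: exp(-r*dt) = 0.971740
Stock lattice S(k, j) with j the centered position index:
  k=0: S(0,+0) = 8.5100
  k=1: S(1,-1) = 7.2840; S(1,+0) = 8.5100; S(1,+1) = 9.9424
  k=2: S(2,-2) = 6.2346; S(2,-1) = 7.2840; S(2,+0) = 8.5100; S(2,+1) = 9.9424; S(2,+2) = 11.6158
  k=3: S(3,-3) = 5.3364; S(3,-2) = 6.2346; S(3,-1) = 7.2840; S(3,+0) = 8.5100; S(3,+1) = 9.9424; S(3,+2) = 11.6158; S(3,+3) = 13.5710
Terminal payoffs V(N, j) = max(K - S_T, 0):
  V(3,-3) = 2.483599; V(3,-2) = 1.585397; V(3,-1) = 0.536012; V(3,+0) = 0.000000; V(3,+1) = 0.000000; V(3,+2) = 0.000000; V(3,+3) = 0.000000
Backward induction: V(k, j) = exp(-r*dt) * [p_u * V(k+1, j+1) + p_m * V(k+1, j) + p_d * V(k+1, j-1)]
  V(2,-2) = exp(-r*dt) * [p_u*0.536012 + p_m*1.585397 + p_d*2.483599] = 1.366267
  V(2,-1) = exp(-r*dt) * [p_u*0.000000 + p_m*0.536012 + p_d*1.585397] = 0.482033
  V(2,+0) = exp(-r*dt) * [p_u*0.000000 + p_m*0.000000 + p_d*0.536012] = 0.045572
  V(2,+1) = exp(-r*dt) * [p_u*0.000000 + p_m*0.000000 + p_d*0.000000] = 0.000000
  V(2,+2) = exp(-r*dt) * [p_u*0.000000 + p_m*0.000000 + p_d*0.000000] = 0.000000
  V(1,-1) = exp(-r*dt) * [p_u*0.045572 + p_m*0.482033 + p_d*1.366267] = 0.439320
  V(1,+0) = exp(-r*dt) * [p_u*0.000000 + p_m*0.045572 + p_d*0.482033] = 0.070505
  V(1,+1) = exp(-r*dt) * [p_u*0.000000 + p_m*0.000000 + p_d*0.045572] = 0.003874
  V(0,+0) = exp(-r*dt) * [p_u*0.003874 + p_m*0.070505 + p_d*0.439320] = 0.083951

Answer: Price = V(0,0) = 0.0840


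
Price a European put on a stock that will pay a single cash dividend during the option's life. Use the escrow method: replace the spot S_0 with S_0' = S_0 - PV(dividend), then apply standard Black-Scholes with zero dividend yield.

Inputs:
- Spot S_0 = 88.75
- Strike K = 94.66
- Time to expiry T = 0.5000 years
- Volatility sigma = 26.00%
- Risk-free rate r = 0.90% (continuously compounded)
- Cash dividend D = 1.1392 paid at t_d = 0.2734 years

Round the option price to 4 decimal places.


Answer: Price = 10.4845

Derivation:
PV(D) = D * exp(-r * t_d) = 1.1392 * 0.99754242 = 1.13640033
S_0' = S_0 - PV(D) = 88.7500 - 1.13640033 = 87.61359967
d1 = (ln(S_0'/K) + (r + sigma^2/2)*T) / (sigma*sqrt(T)) = -0.30435666
d2 = d1 - sigma*sqrt(T) = -0.48820442
exp(-rT) = 0.99551011
N(-d1) = 0.61957191; N(-d2) = 0.68729747
P = K * exp(-rT) * N(-d2) - S_0' * N(-d1) = 94.6600 * 0.99551011 * 0.68729747 - 87.61359967 * 0.61957191 = 10.4845


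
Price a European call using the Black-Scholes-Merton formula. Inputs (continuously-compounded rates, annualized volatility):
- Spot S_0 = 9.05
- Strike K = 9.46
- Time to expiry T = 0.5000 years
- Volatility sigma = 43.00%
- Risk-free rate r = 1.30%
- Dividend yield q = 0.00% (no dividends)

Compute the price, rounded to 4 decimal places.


d1 = (ln(S/K) + (r - q + 0.5*sigma^2) * T) / (sigma * sqrt(T)) = 0.02768364
d2 = d1 - sigma * sqrt(T) = -0.27637228
exp(-rT) = 0.99352108; exp(-qT) = 1.00000000
C = S_0 * exp(-qT) * N(d1) - K * exp(-rT) * N(d2)
N(d1) = 0.51104276; N(d2) = 0.39113107
C = 9.0500 * 1.00000000 * 0.51104276 - 9.4600 * 0.99352108 * 0.39113107 = 0.9488

Answer: Price = 0.9488


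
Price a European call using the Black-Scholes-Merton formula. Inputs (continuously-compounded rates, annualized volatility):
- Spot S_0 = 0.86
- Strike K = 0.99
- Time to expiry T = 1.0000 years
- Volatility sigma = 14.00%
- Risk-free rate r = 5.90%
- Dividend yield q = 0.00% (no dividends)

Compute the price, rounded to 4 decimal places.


Answer: Price = 0.0217

Derivation:
d1 = (ln(S/K) + (r - q + 0.5*sigma^2) * T) / (sigma * sqrt(T)) = -0.51408967
d2 = d1 - sigma * sqrt(T) = -0.65408967
exp(-rT) = 0.94270677; exp(-qT) = 1.00000000
C = S_0 * exp(-qT) * N(d1) - K * exp(-rT) * N(d2)
N(d1) = 0.30359465; N(d2) = 0.25652702
C = 0.8600 * 1.00000000 * 0.30359465 - 0.9900 * 0.94270677 * 0.25652702 = 0.0217


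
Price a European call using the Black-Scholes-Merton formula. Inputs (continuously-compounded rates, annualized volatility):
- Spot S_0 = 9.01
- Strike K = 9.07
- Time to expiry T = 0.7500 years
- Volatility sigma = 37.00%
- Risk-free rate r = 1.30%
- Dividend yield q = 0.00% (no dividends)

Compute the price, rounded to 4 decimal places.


Answer: Price = 1.1591

Derivation:
d1 = (ln(S/K) + (r - q + 0.5*sigma^2) * T) / (sigma * sqrt(T)) = 0.16992919
d2 = d1 - sigma * sqrt(T) = -0.15050021
exp(-rT) = 0.99029738; exp(-qT) = 1.00000000
C = S_0 * exp(-qT) * N(d1) - K * exp(-rT) * N(d2)
N(d1) = 0.56746709; N(d2) = 0.44018499
C = 9.0100 * 1.00000000 * 0.56746709 - 9.0700 * 0.99029738 * 0.44018499 = 1.1591


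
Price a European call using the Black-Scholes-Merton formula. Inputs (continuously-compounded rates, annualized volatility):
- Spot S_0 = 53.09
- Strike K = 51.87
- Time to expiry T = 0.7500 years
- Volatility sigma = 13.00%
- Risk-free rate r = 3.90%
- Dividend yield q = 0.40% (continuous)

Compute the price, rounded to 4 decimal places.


d1 = (ln(S/K) + (r - q + 0.5*sigma^2) * T) / (sigma * sqrt(T)) = 0.49594831
d2 = d1 - sigma * sqrt(T) = 0.38336500
exp(-rT) = 0.97117364; exp(-qT) = 0.99700450
C = S_0 * exp(-qT) * N(d1) - K * exp(-rT) * N(d2)
N(d1) = 0.69003456; N(d2) = 0.64927543
C = 53.0900 * 0.99700450 * 0.69003456 - 51.8700 * 0.97117364 * 0.64927543 = 3.8171

Answer: Price = 3.8171


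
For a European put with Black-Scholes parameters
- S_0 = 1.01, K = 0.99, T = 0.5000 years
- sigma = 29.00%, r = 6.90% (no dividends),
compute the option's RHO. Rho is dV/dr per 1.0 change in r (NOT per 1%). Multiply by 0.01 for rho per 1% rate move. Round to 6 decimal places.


d1 = 0.3683083523; d2 = 0.1632473857
phi(d1) = 0.3727810405; exp(-qT) = 1.0000000000; exp(-rT) = 0.9660883397
N(-d2) = 0.4351618291
Rho = -K*T*exp(-rT)*N(-d2) = -0.9900 * 0.5000 * 0.9660883397 * 0.4351618291 = -0.208100

Answer: Rho = -0.208100


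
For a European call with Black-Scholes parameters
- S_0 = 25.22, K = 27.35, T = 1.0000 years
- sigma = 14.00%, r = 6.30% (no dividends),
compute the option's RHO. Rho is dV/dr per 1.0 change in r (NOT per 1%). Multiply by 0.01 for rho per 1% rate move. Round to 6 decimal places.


Answer: Rho = 10.813320

Derivation:
d1 = -0.0591371309; d2 = -0.1991371309
phi(d1) = 0.3982452994; exp(-qT) = 1.0000000000; exp(-rT) = 0.9389434737
N(d2) = 0.4210777383
Rho = K*T*exp(-rT)*N(d2) = 27.3500 * 1.0000 * 0.9389434737 * 0.4210777383 = 10.813320


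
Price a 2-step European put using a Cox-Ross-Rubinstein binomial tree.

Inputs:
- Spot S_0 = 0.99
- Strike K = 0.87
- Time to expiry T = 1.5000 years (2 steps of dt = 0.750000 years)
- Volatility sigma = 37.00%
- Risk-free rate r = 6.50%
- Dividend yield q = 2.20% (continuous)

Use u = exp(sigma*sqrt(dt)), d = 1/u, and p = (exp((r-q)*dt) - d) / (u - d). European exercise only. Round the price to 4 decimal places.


Answer: Price = V(0,0) = 0.0885

Derivation:
dt = T/N = 0.750000
u = exp(sigma*sqrt(dt)) = 1.377719; d = 1/u = 0.725837
p = (exp((r-q)*dt) - d) / (u - d) = 0.470850
Discount per step: exp(-r*dt) = 0.952419
Stock lattice S(k, i) with i counting down-moves:
  k=0: S(0,0) = 0.9900
  k=1: S(1,0) = 1.3639; S(1,1) = 0.7186
  k=2: S(2,0) = 1.8791; S(2,1) = 0.9900; S(2,2) = 0.5216
Terminal payoffs V(N, i) = max(K - S_T, 0):
  V(2,0) = 0.000000; V(2,1) = 0.000000; V(2,2) = 0.348429
Backward induction: V(k, i) = exp(-r*dt) * [p * V(k+1, i) + (1-p) * V(k+1, i+1)].
  V(1,0) = exp(-r*dt) * [p*0.000000 + (1-p)*0.000000] = 0.000000
  V(1,1) = exp(-r*dt) * [p*0.000000 + (1-p)*0.348429] = 0.175599
  V(0,0) = exp(-r*dt) * [p*0.000000 + (1-p)*0.175599] = 0.088497


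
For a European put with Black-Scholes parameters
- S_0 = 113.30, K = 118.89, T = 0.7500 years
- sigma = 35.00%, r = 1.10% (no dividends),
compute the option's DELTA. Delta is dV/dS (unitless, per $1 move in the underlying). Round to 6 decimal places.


d1 = 0.0198871506; d2 = -0.2832217407
phi(d1) = 0.3988633976; exp(-qT) = 1.0000000000; exp(-rT) = 0.9917839379
N(-d1) = 0.4920666977
Delta = -exp(-qT) * N(-d1) = -1.0000000000 * 0.4920666977 = -0.492067

Answer: Delta = -0.492067


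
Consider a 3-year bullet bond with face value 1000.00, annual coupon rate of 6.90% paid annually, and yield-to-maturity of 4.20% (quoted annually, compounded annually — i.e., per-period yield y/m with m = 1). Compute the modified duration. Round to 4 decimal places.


Answer: Modified duration = 2.7041

Derivation:
Coupon per period c = face * coupon_rate / m = 69.000000
Periods per year m = 1; per-period yield y/m = 0.042000
Number of cashflows N = 3
Cashflows (t years, CF_t, discount factor 1/(1+y/m)^(m*t), PV):
  t = 1.0000: CF_t = 69.000000, DF = 0.959693, PV = 66.218810
  t = 2.0000: CF_t = 69.000000, DF = 0.921010, PV = 63.549722
  t = 3.0000: CF_t = 1069.000000, DF = 0.883887, PV = 944.875413
Price P = sum_t PV_t = 1074.643945
First compute Macaulay numerator sum_t t * PV_t:
  t * PV_t at t = 1.0000: 66.218810
  t * PV_t at t = 2.0000: 127.099443
  t * PV_t at t = 3.0000: 2834.626240
Macaulay duration D = 3027.944493 / 1074.643945 = 2.817626
Modified duration = D / (1 + y/m) = 2.817626 / (1 + 0.042000) = 2.704055


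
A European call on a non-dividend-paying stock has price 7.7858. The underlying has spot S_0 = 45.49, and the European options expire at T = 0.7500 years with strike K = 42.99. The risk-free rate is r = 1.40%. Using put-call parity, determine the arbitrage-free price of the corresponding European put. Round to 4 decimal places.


Answer: Put price = 4.8368

Derivation:
Put-call parity: C - P = S_0 * exp(-qT) - K * exp(-rT).
S_0 * exp(-qT) = 45.4900 * 1.00000000 = 45.49000000
K * exp(-rT) = 42.9900 * 0.98955493 = 42.54096655
P = C - S*exp(-qT) + K*exp(-rT)
P = 7.7858 - 45.49000000 + 42.54096655 = 4.8368


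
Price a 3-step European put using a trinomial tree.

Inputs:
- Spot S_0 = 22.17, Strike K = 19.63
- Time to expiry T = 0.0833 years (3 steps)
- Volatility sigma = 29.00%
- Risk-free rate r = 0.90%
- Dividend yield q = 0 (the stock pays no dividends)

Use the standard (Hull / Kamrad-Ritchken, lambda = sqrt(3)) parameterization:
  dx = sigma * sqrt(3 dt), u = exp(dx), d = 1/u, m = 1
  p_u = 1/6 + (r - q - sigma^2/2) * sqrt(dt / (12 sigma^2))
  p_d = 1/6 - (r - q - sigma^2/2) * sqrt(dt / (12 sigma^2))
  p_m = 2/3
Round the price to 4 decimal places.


Answer: Price = V(0,0) = 0.0641

Derivation:
dt = T/N = 0.027767; dx = sigma*sqrt(3*dt) = 0.083699
u = exp(dx) = 1.087302; d = 1/u = 0.919708
p_u = 0.161185, p_m = 0.666667, p_d = 0.172149
Discount per step: exp(-r*dt) = 0.999750
Stock lattice S(k, j) with j the centered position index:
  k=0: S(0,+0) = 22.1700
  k=1: S(1,-1) = 20.3899; S(1,+0) = 22.1700; S(1,+1) = 24.1055
  k=2: S(2,-2) = 18.7528; S(2,-1) = 20.3899; S(2,+0) = 22.1700; S(2,+1) = 24.1055; S(2,+2) = 26.2099
  k=3: S(3,-3) = 17.2471; S(3,-2) = 18.7528; S(3,-1) = 20.3899; S(3,+0) = 22.1700; S(3,+1) = 24.1055; S(3,+2) = 26.2099; S(3,+3) = 28.4981
Terminal payoffs V(N, j) = max(K - S_T, 0):
  V(3,-3) = 2.382919; V(3,-2) = 0.877221; V(3,-1) = 0.000000; V(3,+0) = 0.000000; V(3,+1) = 0.000000; V(3,+2) = 0.000000; V(3,+3) = 0.000000
Backward induction: V(k, j) = exp(-r*dt) * [p_u * V(k+1, j+1) + p_m * V(k+1, j) + p_d * V(k+1, j-1)]
  V(2,-2) = exp(-r*dt) * [p_u*0.000000 + p_m*0.877221 + p_d*2.382919] = 0.994782
  V(2,-1) = exp(-r*dt) * [p_u*0.000000 + p_m*0.000000 + p_d*0.877221] = 0.150975
  V(2,+0) = exp(-r*dt) * [p_u*0.000000 + p_m*0.000000 + p_d*0.000000] = 0.000000
  V(2,+1) = exp(-r*dt) * [p_u*0.000000 + p_m*0.000000 + p_d*0.000000] = 0.000000
  V(2,+2) = exp(-r*dt) * [p_u*0.000000 + p_m*0.000000 + p_d*0.000000] = 0.000000
  V(1,-1) = exp(-r*dt) * [p_u*0.000000 + p_m*0.150975 + p_d*0.994782] = 0.271832
  V(1,+0) = exp(-r*dt) * [p_u*0.000000 + p_m*0.000000 + p_d*0.150975] = 0.025984
  V(1,+1) = exp(-r*dt) * [p_u*0.000000 + p_m*0.000000 + p_d*0.000000] = 0.000000
  V(0,+0) = exp(-r*dt) * [p_u*0.000000 + p_m*0.025984 + p_d*0.271832] = 0.064102


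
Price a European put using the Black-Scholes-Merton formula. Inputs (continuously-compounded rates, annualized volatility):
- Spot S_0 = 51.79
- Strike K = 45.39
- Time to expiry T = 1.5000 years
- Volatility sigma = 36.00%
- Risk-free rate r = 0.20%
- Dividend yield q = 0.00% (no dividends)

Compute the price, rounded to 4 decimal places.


Answer: Price = 5.5844

Derivation:
d1 = (ln(S/K) + (r - q + 0.5*sigma^2) * T) / (sigma * sqrt(T)) = 0.52642543
d2 = d1 - sigma * sqrt(T) = 0.08551728
exp(-rT) = 0.99700450; exp(-qT) = 1.00000000
P = K * exp(-rT) * N(-d2) - S_0 * exp(-qT) * N(-d1)
N(-d1) = 0.29929633; N(-d2) = 0.46592508
P = 45.3900 * 0.99700450 * 0.46592508 - 51.7900 * 1.00000000 * 0.29929633 = 5.5844


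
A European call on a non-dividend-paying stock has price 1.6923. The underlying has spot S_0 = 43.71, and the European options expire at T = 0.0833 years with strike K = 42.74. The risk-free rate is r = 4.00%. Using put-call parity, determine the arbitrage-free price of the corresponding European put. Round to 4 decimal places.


Answer: Put price = 0.5801

Derivation:
Put-call parity: C - P = S_0 * exp(-qT) - K * exp(-rT).
S_0 * exp(-qT) = 43.7100 * 1.00000000 = 43.71000000
K * exp(-rT) = 42.7400 * 0.99667354 = 42.59782731
P = C - S*exp(-qT) + K*exp(-rT)
P = 1.6923 - 43.71000000 + 42.59782731 = 0.5801


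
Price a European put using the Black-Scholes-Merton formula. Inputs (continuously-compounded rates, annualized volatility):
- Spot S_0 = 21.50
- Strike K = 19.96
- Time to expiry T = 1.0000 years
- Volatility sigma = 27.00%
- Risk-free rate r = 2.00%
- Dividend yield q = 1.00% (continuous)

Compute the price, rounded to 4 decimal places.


Answer: Price = 1.4382

Derivation:
d1 = (ln(S/K) + (r - q + 0.5*sigma^2) * T) / (sigma * sqrt(T)) = 0.44730616
d2 = d1 - sigma * sqrt(T) = 0.17730616
exp(-rT) = 0.98019867; exp(-qT) = 0.99004983
P = K * exp(-rT) * N(-d2) - S_0 * exp(-qT) * N(-d1)
N(-d1) = 0.32732701; N(-d2) = 0.42963395
P = 19.9600 * 0.98019867 * 0.42963395 - 21.5000 * 0.99004983 * 0.32732701 = 1.4382


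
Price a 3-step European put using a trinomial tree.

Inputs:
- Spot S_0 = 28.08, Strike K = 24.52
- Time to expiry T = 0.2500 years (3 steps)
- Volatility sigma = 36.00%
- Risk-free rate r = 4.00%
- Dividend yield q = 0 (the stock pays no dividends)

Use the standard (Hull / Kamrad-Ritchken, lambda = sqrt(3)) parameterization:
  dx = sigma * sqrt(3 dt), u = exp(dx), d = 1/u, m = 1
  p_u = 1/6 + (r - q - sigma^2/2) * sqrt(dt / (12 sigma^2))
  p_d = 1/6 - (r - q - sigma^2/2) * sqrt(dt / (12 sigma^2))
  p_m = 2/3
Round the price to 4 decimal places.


Answer: Price = V(0,0) = 0.5892

Derivation:
dt = T/N = 0.083333; dx = sigma*sqrt(3*dt) = 0.180000
u = exp(dx) = 1.197217; d = 1/u = 0.835270
p_u = 0.160926, p_m = 0.666667, p_d = 0.172407
Discount per step: exp(-r*dt) = 0.996672
Stock lattice S(k, j) with j the centered position index:
  k=0: S(0,+0) = 28.0800
  k=1: S(1,-1) = 23.4544; S(1,+0) = 28.0800; S(1,+1) = 33.6179
  k=2: S(2,-2) = 19.5908; S(2,-1) = 23.4544; S(2,+0) = 28.0800; S(2,+1) = 33.6179; S(2,+2) = 40.2479
  k=3: S(3,-3) = 16.3636; S(3,-2) = 19.5908; S(3,-1) = 23.4544; S(3,+0) = 28.0800; S(3,+1) = 33.6179; S(3,+2) = 40.2479; S(3,+3) = 48.1855
Terminal payoffs V(N, j) = max(K - S_T, 0):
  V(3,-3) = 8.156429; V(3,-2) = 4.929249; V(3,-1) = 1.065612; V(3,+0) = 0.000000; V(3,+1) = 0.000000; V(3,+2) = 0.000000; V(3,+3) = 0.000000
Backward induction: V(k, j) = exp(-r*dt) * [p_u * V(k+1, j+1) + p_m * V(k+1, j) + p_d * V(k+1, j-1)]
  V(2,-2) = exp(-r*dt) * [p_u*1.065612 + p_m*4.929249 + p_d*8.156429] = 4.847693
  V(2,-1) = exp(-r*dt) * [p_u*0.000000 + p_m*1.065612 + p_d*4.929249] = 1.555055
  V(2,+0) = exp(-r*dt) * [p_u*0.000000 + p_m*0.000000 + p_d*1.065612] = 0.183108
  V(2,+1) = exp(-r*dt) * [p_u*0.000000 + p_m*0.000000 + p_d*0.000000] = 0.000000
  V(2,+2) = exp(-r*dt) * [p_u*0.000000 + p_m*0.000000 + p_d*0.000000] = 0.000000
  V(1,-1) = exp(-r*dt) * [p_u*0.183108 + p_m*1.555055 + p_d*4.847693] = 1.895619
  V(1,+0) = exp(-r*dt) * [p_u*0.000000 + p_m*0.183108 + p_d*1.555055] = 0.388877
  V(1,+1) = exp(-r*dt) * [p_u*0.000000 + p_m*0.000000 + p_d*0.183108] = 0.031464
  V(0,+0) = exp(-r*dt) * [p_u*0.031464 + p_m*0.388877 + p_d*1.895619] = 0.589166


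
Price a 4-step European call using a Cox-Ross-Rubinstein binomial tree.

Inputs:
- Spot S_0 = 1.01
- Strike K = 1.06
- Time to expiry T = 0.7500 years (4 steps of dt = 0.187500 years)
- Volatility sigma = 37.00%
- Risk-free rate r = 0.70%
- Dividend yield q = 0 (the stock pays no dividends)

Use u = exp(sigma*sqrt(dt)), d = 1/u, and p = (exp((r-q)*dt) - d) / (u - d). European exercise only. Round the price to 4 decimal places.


Answer: Price = V(0,0) = 0.1102

Derivation:
dt = T/N = 0.187500
u = exp(sigma*sqrt(dt)) = 1.173763; d = 1/u = 0.851961
p = (exp((r-q)*dt) - d) / (u - d) = 0.464113
Discount per step: exp(-r*dt) = 0.998688
Stock lattice S(k, i) with i counting down-moves:
  k=0: S(0,0) = 1.0100
  k=1: S(1,0) = 1.1855; S(1,1) = 0.8605
  k=2: S(2,0) = 1.3915; S(2,1) = 1.0100; S(2,2) = 0.7331
  k=3: S(3,0) = 1.6333; S(3,1) = 1.1855; S(3,2) = 0.8605; S(3,3) = 0.6246
  k=4: S(4,0) = 1.9171; S(4,1) = 1.3915; S(4,2) = 1.0100; S(4,3) = 0.7331; S(4,4) = 0.5321
Terminal payoffs V(N, i) = max(S_T - K, 0):
  V(4,0) = 0.857091; V(4,1) = 0.331496; V(4,2) = 0.000000; V(4,3) = 0.000000; V(4,4) = 0.000000
Backward induction: V(k, i) = exp(-r*dt) * [p * V(k+1, i) + (1-p) * V(k+1, i+1)].
  V(3,0) = exp(-r*dt) * [p*0.857091 + (1-p)*0.331496] = 0.574677
  V(3,1) = exp(-r*dt) * [p*0.331496 + (1-p)*0.000000] = 0.153650
  V(3,2) = exp(-r*dt) * [p*0.000000 + (1-p)*0.000000] = 0.000000
  V(3,3) = exp(-r*dt) * [p*0.000000 + (1-p)*0.000000] = 0.000000
  V(2,0) = exp(-r*dt) * [p*0.574677 + (1-p)*0.153650] = 0.348596
  V(2,1) = exp(-r*dt) * [p*0.153650 + (1-p)*0.000000] = 0.071217
  V(2,2) = exp(-r*dt) * [p*0.000000 + (1-p)*0.000000] = 0.000000
  V(1,0) = exp(-r*dt) * [p*0.348596 + (1-p)*0.071217] = 0.199690
  V(1,1) = exp(-r*dt) * [p*0.071217 + (1-p)*0.000000] = 0.033010
  V(0,0) = exp(-r*dt) * [p*0.199690 + (1-p)*0.033010] = 0.110224


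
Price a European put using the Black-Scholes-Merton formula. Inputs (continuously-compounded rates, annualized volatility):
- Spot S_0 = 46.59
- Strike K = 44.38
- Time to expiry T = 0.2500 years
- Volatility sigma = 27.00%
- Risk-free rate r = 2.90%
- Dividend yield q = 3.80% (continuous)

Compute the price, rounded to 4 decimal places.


Answer: Price = 1.5237

Derivation:
d1 = (ln(S/K) + (r - q + 0.5*sigma^2) * T) / (sigma * sqrt(T)) = 0.41081117
d2 = d1 - sigma * sqrt(T) = 0.27581117
exp(-rT) = 0.99277622; exp(-qT) = 0.99054498
P = K * exp(-rT) * N(-d2) - S_0 * exp(-qT) * N(-d1)
N(-d1) = 0.34060550; N(-d2) = 0.39134655
P = 44.3800 * 0.99277622 * 0.39134655 - 46.5900 * 0.99054498 * 0.34060550 = 1.5237


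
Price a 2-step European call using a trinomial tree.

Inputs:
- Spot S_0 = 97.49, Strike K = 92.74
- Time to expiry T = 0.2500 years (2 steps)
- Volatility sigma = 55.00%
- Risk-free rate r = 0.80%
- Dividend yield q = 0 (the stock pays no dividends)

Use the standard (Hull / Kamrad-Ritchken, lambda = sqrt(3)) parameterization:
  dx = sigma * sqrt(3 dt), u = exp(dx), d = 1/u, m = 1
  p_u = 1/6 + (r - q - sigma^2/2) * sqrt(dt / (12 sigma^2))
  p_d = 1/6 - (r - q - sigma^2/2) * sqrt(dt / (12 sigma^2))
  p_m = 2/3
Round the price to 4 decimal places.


Answer: Price = V(0,0) = 12.4549

Derivation:
dt = T/N = 0.125000; dx = sigma*sqrt(3*dt) = 0.336805
u = exp(dx) = 1.400466; d = 1/u = 0.714048
p_u = 0.140084, p_m = 0.666667, p_d = 0.193249
Discount per step: exp(-r*dt) = 0.999000
Stock lattice S(k, j) with j the centered position index:
  k=0: S(0,+0) = 97.4900
  k=1: S(1,-1) = 69.6126; S(1,+0) = 97.4900; S(1,+1) = 136.5314
  k=2: S(2,-2) = 49.7067; S(2,-1) = 69.6126; S(2,+0) = 97.4900; S(2,+1) = 136.5314; S(2,+2) = 191.2076
Terminal payoffs V(N, j) = max(S_T - K, 0):
  V(2,-2) = 0.000000; V(2,-1) = 0.000000; V(2,+0) = 4.750000; V(2,+1) = 43.791403; V(2,+2) = 98.467550
Backward induction: V(k, j) = exp(-r*dt) * [p_u * V(k+1, j+1) + p_m * V(k+1, j) + p_d * V(k+1, j-1)]
  V(1,-1) = exp(-r*dt) * [p_u*4.750000 + p_m*0.000000 + p_d*0.000000] = 0.664735
  V(1,+0) = exp(-r*dt) * [p_u*43.791403 + p_m*4.750000 + p_d*0.000000] = 9.291851
  V(1,+1) = exp(-r*dt) * [p_u*98.467550 + p_m*43.791403 + p_d*4.750000] = 43.862060
  V(0,+0) = exp(-r*dt) * [p_u*43.862060 + p_m*9.291851 + p_d*0.664735] = 12.454944


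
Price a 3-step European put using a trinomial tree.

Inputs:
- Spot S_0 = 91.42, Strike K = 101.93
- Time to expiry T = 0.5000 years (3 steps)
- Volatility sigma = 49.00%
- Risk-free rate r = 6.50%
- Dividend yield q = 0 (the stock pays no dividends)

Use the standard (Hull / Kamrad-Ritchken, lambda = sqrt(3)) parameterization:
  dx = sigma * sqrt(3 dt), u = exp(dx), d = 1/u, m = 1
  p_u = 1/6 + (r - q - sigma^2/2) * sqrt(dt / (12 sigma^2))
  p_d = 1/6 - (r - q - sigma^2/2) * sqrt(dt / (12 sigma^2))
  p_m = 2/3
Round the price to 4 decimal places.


Answer: Price = V(0,0) = 17.2468

Derivation:
dt = T/N = 0.166667; dx = sigma*sqrt(3*dt) = 0.346482
u = exp(dx) = 1.414084; d = 1/u = 0.707171
p_u = 0.153426, p_m = 0.666667, p_d = 0.179907
Discount per step: exp(-r*dt) = 0.989225
Stock lattice S(k, j) with j the centered position index:
  k=0: S(0,+0) = 91.4200
  k=1: S(1,-1) = 64.6496; S(1,+0) = 91.4200; S(1,+1) = 129.2756
  k=2: S(2,-2) = 45.7183; S(2,-1) = 64.6496; S(2,+0) = 91.4200; S(2,+1) = 129.2756; S(2,+2) = 182.8066
  k=3: S(3,-3) = 32.3307; S(3,-2) = 45.7183; S(3,-1) = 64.6496; S(3,+0) = 91.4200; S(3,+1) = 129.2756; S(3,+2) = 182.8066; S(3,+3) = 258.5040
Terminal payoffs V(N, j) = max(K - S_T, 0):
  V(3,-3) = 69.599298; V(3,-2) = 56.211656; V(3,-1) = 37.280398; V(3,+0) = 10.510000; V(3,+1) = 0.000000; V(3,+2) = 0.000000; V(3,+3) = 0.000000
Backward induction: V(k, j) = exp(-r*dt) * [p_u * V(k+1, j+1) + p_m * V(k+1, j) + p_d * V(k+1, j-1)]
  V(2,-2) = exp(-r*dt) * [p_u*37.280398 + p_m*56.211656 + p_d*69.599298] = 55.115301
  V(2,-1) = exp(-r*dt) * [p_u*10.510000 + p_m*37.280398 + p_d*56.211656] = 36.184841
  V(2,+0) = exp(-r*dt) * [p_u*0.000000 + p_m*10.510000 + p_d*37.280398] = 13.565904
  V(2,+1) = exp(-r*dt) * [p_u*0.000000 + p_m*0.000000 + p_d*10.510000] = 1.870448
  V(2,+2) = exp(-r*dt) * [p_u*0.000000 + p_m*0.000000 + p_d*0.000000] = 0.000000
  V(1,-1) = exp(-r*dt) * [p_u*13.565904 + p_m*36.184841 + p_d*55.115301] = 35.731027
  V(1,+0) = exp(-r*dt) * [p_u*1.870448 + p_m*13.565904 + p_d*36.184841] = 15.670131
  V(1,+1) = exp(-r*dt) * [p_u*0.000000 + p_m*1.870448 + p_d*13.565904] = 3.647832
  V(0,+0) = exp(-r*dt) * [p_u*3.647832 + p_m*15.670131 + p_d*35.731027] = 17.246829


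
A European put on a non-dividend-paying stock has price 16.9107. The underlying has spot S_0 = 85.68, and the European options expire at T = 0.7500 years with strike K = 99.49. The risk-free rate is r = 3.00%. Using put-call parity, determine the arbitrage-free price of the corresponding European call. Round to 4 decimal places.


Put-call parity: C - P = S_0 * exp(-qT) - K * exp(-rT).
S_0 * exp(-qT) = 85.6800 * 1.00000000 = 85.68000000
K * exp(-rT) = 99.4900 * 0.97775124 = 97.27647059
C = P + S*exp(-qT) - K*exp(-rT)
C = 16.9107 + 85.68000000 - 97.27647059 = 5.3142

Answer: Call price = 5.3142


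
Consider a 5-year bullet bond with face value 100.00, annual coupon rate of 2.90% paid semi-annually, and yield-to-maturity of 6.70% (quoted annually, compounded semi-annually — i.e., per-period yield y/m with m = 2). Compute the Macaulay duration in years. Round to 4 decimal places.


Answer: Macaulay duration = 4.6552 years

Derivation:
Coupon per period c = face * coupon_rate / m = 1.450000
Periods per year m = 2; per-period yield y/m = 0.033500
Number of cashflows N = 10
Cashflows (t years, CF_t, discount factor 1/(1+y/m)^(m*t), PV):
  t = 0.5000: CF_t = 1.450000, DF = 0.967586, PV = 1.403000
  t = 1.0000: CF_t = 1.450000, DF = 0.936222, PV = 1.357523
  t = 1.5000: CF_t = 1.450000, DF = 0.905876, PV = 1.313520
  t = 2.0000: CF_t = 1.450000, DF = 0.876512, PV = 1.270943
  t = 2.5000: CF_t = 1.450000, DF = 0.848101, PV = 1.229747
  t = 3.0000: CF_t = 1.450000, DF = 0.820611, PV = 1.189885
  t = 3.5000: CF_t = 1.450000, DF = 0.794011, PV = 1.151316
  t = 4.0000: CF_t = 1.450000, DF = 0.768274, PV = 1.113997
  t = 4.5000: CF_t = 1.450000, DF = 0.743371, PV = 1.077888
  t = 5.0000: CF_t = 101.450000, DF = 0.719275, PV = 72.970486
Price P = sum_t PV_t = 84.078305
Macaulay numerator sum_t t * PV_t:
  t * PV_t at t = 0.5000: 0.701500
  t * PV_t at t = 1.0000: 1.357523
  t * PV_t at t = 1.5000: 1.970279
  t * PV_t at t = 2.0000: 2.541886
  t * PV_t at t = 2.5000: 3.074366
  t * PV_t at t = 3.0000: 3.569656
  t * PV_t at t = 3.5000: 4.029607
  t * PV_t at t = 4.0000: 4.455989
  t * PV_t at t = 4.5000: 4.850496
  t * PV_t at t = 5.0000: 364.852432
Macaulay duration D = (sum_t t * PV_t) / P = 391.403735 / 84.078305 = 4.655229
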